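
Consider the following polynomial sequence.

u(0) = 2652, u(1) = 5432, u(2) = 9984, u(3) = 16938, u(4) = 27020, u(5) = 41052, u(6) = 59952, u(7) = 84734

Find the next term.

Δ: 2780, 4552, 6954, 10082, 14032, 18900, 24782
Δ²: 1772, 2402, 3128, 3950, 4868, 5882
Δ³: 630, 726, 822, 918, 1014
Δ⁴: 96, 96, 96, 96
Constant fourth difference = 96, so extend:
1014 + 96 = 1110;  5882 + 1110 = 6992;  24782 + 6992 = 31774;  84734 + 31774 = 116508

116508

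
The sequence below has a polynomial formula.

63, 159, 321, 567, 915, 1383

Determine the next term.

Δ: 96  162  246  348  468
Δ²: 66  84  102  120
Δ³: 18  18  18
Constant third difference = 18, so extend:
120 + 18 = 138;  468 + 138 = 606;  1383 + 606 = 1989

1989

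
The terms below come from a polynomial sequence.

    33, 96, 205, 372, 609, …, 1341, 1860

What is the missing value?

Using the first 5 terms:
D1: 63  109  167  237
D2: 46  58  70
D3: 12  12
Constant third difference = 12.
Extend forward: 70 + 12 = 82;  237 + 82 = 319;  609 + 319 = 928

928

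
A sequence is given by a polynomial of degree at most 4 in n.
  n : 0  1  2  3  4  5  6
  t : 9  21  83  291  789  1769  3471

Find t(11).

Δ: 12 , 62 , 208 , 498 , 980 , 1702
Δ²: 50 , 146 , 290 , 482 , 722
Δ³: 96 , 144 , 192 , 240
Δ⁴: 48 , 48 , 48
The fourth differences are constant (48).
240 + 48 = 288;  722 + 288 = 1010;  1702 + 1010 = 2712;  3471 + 2712 = 6183
288 + 48 = 336;  1010 + 336 = 1346;  2712 + 1346 = 4058;  6183 + 4058 = 10241
336 + 48 = 384;  1346 + 384 = 1730;  4058 + 1730 = 5788;  10241 + 5788 = 16029
384 + 48 = 432;  1730 + 432 = 2162;  5788 + 2162 = 7950;  16029 + 7950 = 23979
432 + 48 = 480;  2162 + 480 = 2642;  7950 + 2642 = 10592;  23979 + 10592 = 34571

34571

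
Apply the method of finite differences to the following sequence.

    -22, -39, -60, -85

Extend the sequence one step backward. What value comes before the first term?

D1: -17, -21, -25
D2: -4, -4
The second differences are constant at -4.
Work back: -17 + 4 = -13;  -22 + 13 = -9

-9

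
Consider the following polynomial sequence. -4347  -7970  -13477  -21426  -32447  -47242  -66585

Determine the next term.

D1: -3623, -5507, -7949, -11021, -14795, -19343
D2: -1884, -2442, -3072, -3774, -4548
D3: -558, -630, -702, -774
D4: -72, -72, -72
Constant fourth difference = -72, so extend:
-774 − 72 = -846;  -4548 − 846 = -5394;  -19343 − 5394 = -24737;  -66585 − 24737 = -91322

-91322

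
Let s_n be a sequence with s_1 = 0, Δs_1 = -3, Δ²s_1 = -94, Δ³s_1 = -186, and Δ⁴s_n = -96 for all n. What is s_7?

-6588

Build the table forward from the leading diagonal:
D4: -96, -96, -96, -96, -96, -96, -96
D3: -186, -282, -378, -474, -570, -666, -762
D2: -94, -280, -562, -940, -1414, -1984, -2650
D1: -3, -97, -377, -939, -1879, -3293, -5277
s: 0, -3, -100, -477, -1416, -3295, -6588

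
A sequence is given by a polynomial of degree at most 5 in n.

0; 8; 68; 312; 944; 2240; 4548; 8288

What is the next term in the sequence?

D1: 8, 60, 244, 632, 1296, 2308, 3740
D2: 52, 184, 388, 664, 1012, 1432
D3: 132, 204, 276, 348, 420
D4: 72, 72, 72, 72
The fourth differences are constant (72).
420 + 72 = 492;  1432 + 492 = 1924;  3740 + 1924 = 5664;  8288 + 5664 = 13952

13952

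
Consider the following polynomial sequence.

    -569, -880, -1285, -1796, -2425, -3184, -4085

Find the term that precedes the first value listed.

First differences: -311, -405, -511, -629, -759, -901
Second differences: -94, -106, -118, -130, -142
Third differences: -12, -12, -12, -12
The third differences are constant at -12.
Work back: -94 + 12 = -82;  -311 + 82 = -229;  -569 + 229 = -340

-340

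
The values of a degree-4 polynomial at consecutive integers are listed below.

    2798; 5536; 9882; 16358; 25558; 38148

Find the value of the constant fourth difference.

D1: 2738, 4346, 6476, 9200, 12590
D2: 1608, 2130, 2724, 3390
D3: 522, 594, 666
D4: 72, 72

72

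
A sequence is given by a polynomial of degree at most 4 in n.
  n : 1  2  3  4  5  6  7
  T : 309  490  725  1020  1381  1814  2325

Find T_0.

D1: 181  235  295  361  433  511
D2: 54  60  66  72  78
D3: 6  6  6  6
The third differences are constant at 6.
Work back: 54 − 6 = 48;  181 − 48 = 133;  309 − 133 = 176

176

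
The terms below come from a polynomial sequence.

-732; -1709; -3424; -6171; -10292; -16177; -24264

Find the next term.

-35039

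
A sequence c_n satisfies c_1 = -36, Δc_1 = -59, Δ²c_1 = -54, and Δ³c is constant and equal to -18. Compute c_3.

-208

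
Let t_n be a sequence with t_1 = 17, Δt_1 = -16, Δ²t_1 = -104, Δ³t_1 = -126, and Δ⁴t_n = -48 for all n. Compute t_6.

-2603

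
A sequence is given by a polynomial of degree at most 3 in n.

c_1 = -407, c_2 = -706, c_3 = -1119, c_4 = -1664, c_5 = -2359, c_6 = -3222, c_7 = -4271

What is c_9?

-6999

First differences: -299, -413, -545, -695, -863, -1049
Second differences: -114, -132, -150, -168, -186
Third differences: -18, -18, -18, -18
Constant third difference = -18, so extend:
-186 − 18 = -204;  -1049 − 204 = -1253;  -4271 − 1253 = -5524
-204 − 18 = -222;  -1253 − 222 = -1475;  -5524 − 1475 = -6999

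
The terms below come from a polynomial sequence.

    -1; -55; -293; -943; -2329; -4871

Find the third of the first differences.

-650

First differences: -54, -238, -650, -1386, -2542
Second differences: -184, -412, -736, -1156
Third differences: -228, -324, -420
Fourth differences: -96, -96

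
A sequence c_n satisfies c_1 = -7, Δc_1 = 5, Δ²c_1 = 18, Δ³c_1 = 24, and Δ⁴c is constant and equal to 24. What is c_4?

Build the table forward from the leading diagonal:
Δ⁴: 24  24  24  24
Δ³: 24  48  72  96
Δ²: 18  42  90  162
Δ: 5  23  65  155
c: -7  -2  21  86

86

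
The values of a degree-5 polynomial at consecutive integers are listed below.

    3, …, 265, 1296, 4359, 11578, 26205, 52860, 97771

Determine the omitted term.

30

Using the last 7 terms:
D1: 1031, 3063, 7219, 14627, 26655, 44911
D2: 2032, 4156, 7408, 12028, 18256
D3: 2124, 3252, 4620, 6228
D4: 1128, 1368, 1608
D5: 240, 240
Constant fifth difference = 240.
Extend backward: 1128 − 240 = 888;  2124 − 888 = 1236;  2032 − 1236 = 796;  1031 − 796 = 235;  265 − 235 = 30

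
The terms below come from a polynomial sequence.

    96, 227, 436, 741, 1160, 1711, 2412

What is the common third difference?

Δ: 131, 209, 305, 419, 551, 701
Δ²: 78, 96, 114, 132, 150
Δ³: 18, 18, 18, 18

18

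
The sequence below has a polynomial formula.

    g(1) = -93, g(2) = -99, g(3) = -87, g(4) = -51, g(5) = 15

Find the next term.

117

D1: -6, 12, 36, 66
D2: 18, 24, 30
D3: 6, 6
The third differences are constant (6).
30 + 6 = 36;  66 + 36 = 102;  15 + 102 = 117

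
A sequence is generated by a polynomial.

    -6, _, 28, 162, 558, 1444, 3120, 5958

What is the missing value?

Using the last 6 terms:
134  396  886  1676  2838
262  490  790  1162
228  300  372
72  72
Constant fourth difference = 72.
Extend backward: 228 − 72 = 156;  262 − 156 = 106;  134 − 106 = 28;  28 − 28 = 0

0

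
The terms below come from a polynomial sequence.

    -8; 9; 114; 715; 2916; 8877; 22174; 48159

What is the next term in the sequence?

94320

17  105  601  2201  5961  13297  25985
88  496  1600  3760  7336  12688
408  1104  2160  3576  5352
696  1056  1416  1776
360  360  360
The fifth differences are constant (360).
1776 + 360 = 2136;  5352 + 2136 = 7488;  12688 + 7488 = 20176;  25985 + 20176 = 46161;  48159 + 46161 = 94320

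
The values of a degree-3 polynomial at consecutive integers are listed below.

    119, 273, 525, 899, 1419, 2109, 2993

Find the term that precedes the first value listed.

39

Δ: 154, 252, 374, 520, 690, 884
Δ²: 98, 122, 146, 170, 194
Δ³: 24, 24, 24, 24
The third differences are constant at 24.
Work back: 98 − 24 = 74;  154 − 74 = 80;  119 − 80 = 39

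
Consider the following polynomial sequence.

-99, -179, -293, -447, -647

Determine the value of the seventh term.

-1209

-80 , -114 , -154 , -200
-34 , -40 , -46
-6 , -6
Constant third difference = -6, so extend:
-46 − 6 = -52;  -200 − 52 = -252;  -647 − 252 = -899
-52 − 6 = -58;  -252 − 58 = -310;  -899 − 310 = -1209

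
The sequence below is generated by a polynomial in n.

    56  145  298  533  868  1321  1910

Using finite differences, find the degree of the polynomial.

3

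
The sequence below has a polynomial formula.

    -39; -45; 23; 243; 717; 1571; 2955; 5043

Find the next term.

8033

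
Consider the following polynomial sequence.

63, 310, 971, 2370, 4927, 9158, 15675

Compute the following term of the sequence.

Δ: 247  661  1399  2557  4231  6517
Δ²: 414  738  1158  1674  2286
Δ³: 324  420  516  612
Δ⁴: 96  96  96
Fourth differences constant at 96.
612 + 96 = 708;  2286 + 708 = 2994;  6517 + 2994 = 9511;  15675 + 9511 = 25186

25186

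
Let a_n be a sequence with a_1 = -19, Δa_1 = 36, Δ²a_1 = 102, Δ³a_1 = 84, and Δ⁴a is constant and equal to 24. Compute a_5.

1097

Build the table forward from the leading diagonal:
Δ⁴: 24, 24, 24, 24, 24
Δ³: 84, 108, 132, 156, 180
Δ²: 102, 186, 294, 426, 582
Δ: 36, 138, 324, 618, 1044
a: -19, 17, 155, 479, 1097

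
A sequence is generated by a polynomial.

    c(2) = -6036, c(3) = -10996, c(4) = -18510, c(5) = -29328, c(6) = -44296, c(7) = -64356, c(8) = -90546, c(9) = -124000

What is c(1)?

-4960, -7514, -10818, -14968, -20060, -26190, -33454
-2554, -3304, -4150, -5092, -6130, -7264
-750, -846, -942, -1038, -1134
-96, -96, -96, -96
The fourth differences are constant at -96.
Work back: -750 + 96 = -654;  -2554 + 654 = -1900;  -4960 + 1900 = -3060;  -6036 + 3060 = -2976

-2976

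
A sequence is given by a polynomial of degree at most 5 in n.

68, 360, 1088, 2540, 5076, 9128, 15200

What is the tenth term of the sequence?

51656

292, 728, 1452, 2536, 4052, 6072
436, 724, 1084, 1516, 2020
288, 360, 432, 504
72, 72, 72
The fourth differences are constant (72).
504 + 72 = 576;  2020 + 576 = 2596;  6072 + 2596 = 8668;  15200 + 8668 = 23868
576 + 72 = 648;  2596 + 648 = 3244;  8668 + 3244 = 11912;  23868 + 11912 = 35780
648 + 72 = 720;  3244 + 720 = 3964;  11912 + 3964 = 15876;  35780 + 15876 = 51656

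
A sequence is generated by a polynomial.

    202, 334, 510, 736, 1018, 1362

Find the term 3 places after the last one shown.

2826

First differences: 132, 176, 226, 282, 344
Second differences: 44, 50, 56, 62
Third differences: 6, 6, 6
Third differences constant at 6.
62 + 6 = 68;  344 + 68 = 412;  1362 + 412 = 1774
68 + 6 = 74;  412 + 74 = 486;  1774 + 486 = 2260
74 + 6 = 80;  486 + 80 = 566;  2260 + 566 = 2826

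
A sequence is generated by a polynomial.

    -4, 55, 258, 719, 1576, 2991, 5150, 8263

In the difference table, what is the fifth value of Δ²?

744

First differences: 59, 203, 461, 857, 1415, 2159, 3113
Second differences: 144, 258, 396, 558, 744, 954
Third differences: 114, 138, 162, 186, 210
Fourth differences: 24, 24, 24, 24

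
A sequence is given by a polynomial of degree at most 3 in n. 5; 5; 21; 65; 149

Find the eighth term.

Δ: 0, 16, 44, 84
Δ²: 16, 28, 40
Δ³: 12, 12
Third differences constant at 12.
40 + 12 = 52;  84 + 52 = 136;  149 + 136 = 285
52 + 12 = 64;  136 + 64 = 200;  285 + 200 = 485
64 + 12 = 76;  200 + 76 = 276;  485 + 276 = 761

761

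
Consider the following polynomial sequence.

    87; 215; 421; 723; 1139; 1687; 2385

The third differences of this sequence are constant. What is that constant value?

18

D1: 128, 206, 302, 416, 548, 698
D2: 78, 96, 114, 132, 150
D3: 18, 18, 18, 18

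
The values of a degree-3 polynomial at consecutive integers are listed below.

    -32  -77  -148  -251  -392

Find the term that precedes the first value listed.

-7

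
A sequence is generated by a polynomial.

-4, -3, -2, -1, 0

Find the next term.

First differences: 1, 1, 1, 1
The first differences are constant (1).
0 + 1 = 1

1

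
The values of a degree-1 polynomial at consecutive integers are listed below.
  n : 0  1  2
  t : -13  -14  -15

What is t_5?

-18

D1: -1, -1
Constant first difference = -1, so extend:
-15 − 1 = -16
-16 − 1 = -17
-17 − 1 = -18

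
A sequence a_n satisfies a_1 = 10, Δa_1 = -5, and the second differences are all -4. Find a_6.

-55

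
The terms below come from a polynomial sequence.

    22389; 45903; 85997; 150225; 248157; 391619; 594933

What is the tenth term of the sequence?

Δ: 23514, 40094, 64228, 97932, 143462, 203314
Δ²: 16580, 24134, 33704, 45530, 59852
Δ³: 7554, 9570, 11826, 14322
Δ⁴: 2016, 2256, 2496
Δ⁵: 240, 240
The fifth differences are constant (240).
2496 + 240 = 2736;  14322 + 2736 = 17058;  59852 + 17058 = 76910;  203314 + 76910 = 280224;  594933 + 280224 = 875157
2736 + 240 = 2976;  17058 + 2976 = 20034;  76910 + 20034 = 96944;  280224 + 96944 = 377168;  875157 + 377168 = 1252325
2976 + 240 = 3216;  20034 + 3216 = 23250;  96944 + 23250 = 120194;  377168 + 120194 = 497362;  1252325 + 497362 = 1749687

1749687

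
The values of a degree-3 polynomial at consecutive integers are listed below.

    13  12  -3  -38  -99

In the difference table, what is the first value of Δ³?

-6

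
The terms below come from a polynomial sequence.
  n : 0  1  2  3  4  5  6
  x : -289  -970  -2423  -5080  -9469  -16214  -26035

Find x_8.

-58265

First differences: -681  -1453  -2657  -4389  -6745  -9821
Second differences: -772  -1204  -1732  -2356  -3076
Third differences: -432  -528  -624  -720
Fourth differences: -96  -96  -96
Constant fourth difference = -96, so extend:
-720 − 96 = -816;  -3076 − 816 = -3892;  -9821 − 3892 = -13713;  -26035 − 13713 = -39748
-816 − 96 = -912;  -3892 − 912 = -4804;  -13713 − 4804 = -18517;  -39748 − 18517 = -58265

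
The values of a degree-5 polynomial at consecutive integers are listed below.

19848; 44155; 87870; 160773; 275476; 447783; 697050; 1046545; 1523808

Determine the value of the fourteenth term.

Δ: 24307, 43715, 72903, 114703, 172307, 249267, 349495, 477263
Δ²: 19408, 29188, 41800, 57604, 76960, 100228, 127768
Δ³: 9780, 12612, 15804, 19356, 23268, 27540
Δ⁴: 2832, 3192, 3552, 3912, 4272
Δ⁵: 360, 360, 360, 360
Constant fifth difference = 360, so extend:
4272 + 360 = 4632;  27540 + 4632 = 32172;  127768 + 32172 = 159940;  477263 + 159940 = 637203;  1523808 + 637203 = 2161011
4632 + 360 = 4992;  32172 + 4992 = 37164;  159940 + 37164 = 197104;  637203 + 197104 = 834307;  2161011 + 834307 = 2995318
4992 + 360 = 5352;  37164 + 5352 = 42516;  197104 + 42516 = 239620;  834307 + 239620 = 1073927;  2995318 + 1073927 = 4069245
5352 + 360 = 5712;  42516 + 5712 = 48228;  239620 + 48228 = 287848;  1073927 + 287848 = 1361775;  4069245 + 1361775 = 5431020
5712 + 360 = 6072;  48228 + 6072 = 54300;  287848 + 54300 = 342148;  1361775 + 342148 = 1703923;  5431020 + 1703923 = 7134943

7134943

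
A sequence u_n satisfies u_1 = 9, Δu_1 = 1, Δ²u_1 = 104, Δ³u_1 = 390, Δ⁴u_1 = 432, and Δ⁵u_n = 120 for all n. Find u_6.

Build the table forward from the leading diagonal:
Δ⁵: 120, 120, 120, 120, 120, 120
Δ⁴: 432, 552, 672, 792, 912, 1032
Δ³: 390, 822, 1374, 2046, 2838, 3750
Δ²: 104, 494, 1316, 2690, 4736, 7574
Δ: 1, 105, 599, 1915, 4605, 9341
u: 9, 10, 115, 714, 2629, 7234

7234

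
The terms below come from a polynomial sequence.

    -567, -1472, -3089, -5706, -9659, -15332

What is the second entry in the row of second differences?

-1000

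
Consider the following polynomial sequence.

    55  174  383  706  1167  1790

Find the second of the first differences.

First differences: 119, 209, 323, 461, 623
Second differences: 90, 114, 138, 162
Third differences: 24, 24, 24

209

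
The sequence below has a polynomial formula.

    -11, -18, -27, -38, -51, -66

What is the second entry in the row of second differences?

-2

Δ: -7, -9, -11, -13, -15
Δ²: -2, -2, -2, -2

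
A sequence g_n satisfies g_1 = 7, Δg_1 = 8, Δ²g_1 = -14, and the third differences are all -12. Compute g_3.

Build the table forward from the leading diagonal:
Δ³: -12, -12, -12
Δ²: -14, -26, -38
Δ: 8, -6, -32
g: 7, 15, 9

9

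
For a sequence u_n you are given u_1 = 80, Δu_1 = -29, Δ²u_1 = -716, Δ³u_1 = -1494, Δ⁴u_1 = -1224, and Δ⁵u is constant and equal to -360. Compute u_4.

Build the table forward from the leading diagonal:
D5: -360  -360  -360  -360
D4: -1224  -1584  -1944  -2304
D3: -1494  -2718  -4302  -6246
D2: -716  -2210  -4928  -9230
D1: -29  -745  -2955  -7883
u: 80  51  -694  -3649

-3649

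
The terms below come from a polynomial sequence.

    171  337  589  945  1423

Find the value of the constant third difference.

First differences: 166, 252, 356, 478
Second differences: 86, 104, 122
Third differences: 18, 18

18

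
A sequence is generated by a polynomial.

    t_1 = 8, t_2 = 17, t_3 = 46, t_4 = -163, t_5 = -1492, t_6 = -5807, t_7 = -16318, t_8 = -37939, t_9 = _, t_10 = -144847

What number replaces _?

Using the first 8 terms:
Δ: 9  29  -209  -1329  -4315  -10511  -21621
Δ²: 20  -238  -1120  -2986  -6196  -11110
Δ³: -258  -882  -1866  -3210  -4914
Δ⁴: -624  -984  -1344  -1704
Δ⁵: -360  -360  -360
Constant fifth difference = -360.
Extend forward: -1704 − 360 = -2064;  -4914 − 2064 = -6978;  -11110 − 6978 = -18088;  -21621 − 18088 = -39709;  -37939 − 39709 = -77648

-77648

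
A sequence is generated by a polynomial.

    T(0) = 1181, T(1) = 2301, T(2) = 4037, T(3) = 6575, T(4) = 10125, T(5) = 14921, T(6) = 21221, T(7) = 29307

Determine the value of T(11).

85991

1120 , 1736 , 2538 , 3550 , 4796 , 6300 , 8086
616 , 802 , 1012 , 1246 , 1504 , 1786
186 , 210 , 234 , 258 , 282
24 , 24 , 24 , 24
The fourth differences are constant (24).
282 + 24 = 306;  1786 + 306 = 2092;  8086 + 2092 = 10178;  29307 + 10178 = 39485
306 + 24 = 330;  2092 + 330 = 2422;  10178 + 2422 = 12600;  39485 + 12600 = 52085
330 + 24 = 354;  2422 + 354 = 2776;  12600 + 2776 = 15376;  52085 + 15376 = 67461
354 + 24 = 378;  2776 + 378 = 3154;  15376 + 3154 = 18530;  67461 + 18530 = 85991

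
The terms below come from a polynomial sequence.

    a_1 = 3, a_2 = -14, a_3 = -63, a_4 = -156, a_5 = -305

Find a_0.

0

D1: -17  -49  -93  -149
D2: -32  -44  -56
D3: -12  -12
The third differences are constant at -12.
Work back: -32 + 12 = -20;  -17 + 20 = 3;  3 − 3 = 0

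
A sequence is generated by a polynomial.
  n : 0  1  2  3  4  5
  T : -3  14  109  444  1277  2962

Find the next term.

Δ: 17, 95, 335, 833, 1685
Δ²: 78, 240, 498, 852
Δ³: 162, 258, 354
Δ⁴: 96, 96
Fourth differences constant at 96.
354 + 96 = 450;  852 + 450 = 1302;  1685 + 1302 = 2987;  2962 + 2987 = 5949

5949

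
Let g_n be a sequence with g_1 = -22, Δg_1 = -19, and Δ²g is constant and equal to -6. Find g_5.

Build the table forward from the leading diagonal:
Δ²: -6, -6, -6, -6, -6
Δ: -19, -25, -31, -37, -43
g: -22, -41, -66, -97, -134

-134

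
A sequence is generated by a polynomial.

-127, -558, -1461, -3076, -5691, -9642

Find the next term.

-15313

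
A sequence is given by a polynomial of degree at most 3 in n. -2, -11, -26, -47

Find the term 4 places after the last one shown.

D1: -9 , -15 , -21
D2: -6 , -6
Second differences constant at -6.
-21 − 6 = -27;  -47 − 27 = -74
-27 − 6 = -33;  -74 − 33 = -107
-33 − 6 = -39;  -107 − 39 = -146
-39 − 6 = -45;  -146 − 45 = -191

-191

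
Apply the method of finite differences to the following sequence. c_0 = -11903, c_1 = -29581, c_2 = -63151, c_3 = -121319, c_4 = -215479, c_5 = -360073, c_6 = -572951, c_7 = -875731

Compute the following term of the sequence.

D1: -17678 , -33570 , -58168 , -94160 , -144594 , -212878 , -302780
D2: -15892 , -24598 , -35992 , -50434 , -68284 , -89902
D3: -8706 , -11394 , -14442 , -17850 , -21618
D4: -2688 , -3048 , -3408 , -3768
D5: -360 , -360 , -360
The fifth differences are constant (-360).
-3768 − 360 = -4128;  -21618 − 4128 = -25746;  -89902 − 25746 = -115648;  -302780 − 115648 = -418428;  -875731 − 418428 = -1294159

-1294159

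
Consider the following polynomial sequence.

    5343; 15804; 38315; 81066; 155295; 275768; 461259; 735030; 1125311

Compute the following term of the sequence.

10461, 22511, 42751, 74229, 120473, 185491, 273771, 390281
12050, 20240, 31478, 46244, 65018, 88280, 116510
8190, 11238, 14766, 18774, 23262, 28230
3048, 3528, 4008, 4488, 4968
480, 480, 480, 480
Fifth differences constant at 480.
4968 + 480 = 5448;  28230 + 5448 = 33678;  116510 + 33678 = 150188;  390281 + 150188 = 540469;  1125311 + 540469 = 1665780

1665780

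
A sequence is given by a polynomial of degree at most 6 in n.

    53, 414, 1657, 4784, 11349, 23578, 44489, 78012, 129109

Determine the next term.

203894

361, 1243, 3127, 6565, 12229, 20911, 33523, 51097
882, 1884, 3438, 5664, 8682, 12612, 17574
1002, 1554, 2226, 3018, 3930, 4962
552, 672, 792, 912, 1032
120, 120, 120, 120
The fifth differences are constant (120).
1032 + 120 = 1152;  4962 + 1152 = 6114;  17574 + 6114 = 23688;  51097 + 23688 = 74785;  129109 + 74785 = 203894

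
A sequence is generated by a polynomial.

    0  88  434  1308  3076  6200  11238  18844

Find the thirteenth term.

125004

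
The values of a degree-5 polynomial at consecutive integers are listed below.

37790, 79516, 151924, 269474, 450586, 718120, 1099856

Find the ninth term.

2344534

D1: 41726  72408  117550  181112  267534  381736
D2: 30682  45142  63562  86422  114202
D3: 14460  18420  22860  27780
D4: 3960  4440  4920
D5: 480  480
Fifth differences constant at 480.
4920 + 480 = 5400;  27780 + 5400 = 33180;  114202 + 33180 = 147382;  381736 + 147382 = 529118;  1099856 + 529118 = 1628974
5400 + 480 = 5880;  33180 + 5880 = 39060;  147382 + 39060 = 186442;  529118 + 186442 = 715560;  1628974 + 715560 = 2344534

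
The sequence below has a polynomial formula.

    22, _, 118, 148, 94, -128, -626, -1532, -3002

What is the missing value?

Using the last 7 terms:
First differences: 30  -54  -222  -498  -906  -1470
Second differences: -84  -168  -276  -408  -564
Third differences: -84  -108  -132  -156
Fourth differences: -24  -24  -24
Constant fourth difference = -24.
Extend backward: -84 + 24 = -60;  -84 + 60 = -24;  30 + 24 = 54;  118 − 54 = 64

64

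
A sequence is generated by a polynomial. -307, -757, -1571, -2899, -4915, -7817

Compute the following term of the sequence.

-11827

Δ: -450  -814  -1328  -2016  -2902
Δ²: -364  -514  -688  -886
Δ³: -150  -174  -198
Δ⁴: -24  -24
Fourth differences constant at -24.
-198 − 24 = -222;  -886 − 222 = -1108;  -2902 − 1108 = -4010;  -7817 − 4010 = -11827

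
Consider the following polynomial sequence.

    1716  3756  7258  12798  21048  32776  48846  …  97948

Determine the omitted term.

70218

Using the first 7 terms:
2040  3502  5540  8250  11728  16070
1462  2038  2710  3478  4342
576  672  768  864
96  96  96
Constant fourth difference = 96.
Extend forward: 864 + 96 = 960;  4342 + 960 = 5302;  16070 + 5302 = 21372;  48846 + 21372 = 70218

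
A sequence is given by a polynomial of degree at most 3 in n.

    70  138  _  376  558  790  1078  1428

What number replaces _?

Using the last 5 terms:
Δ: 182, 232, 288, 350
Δ²: 50, 56, 62
Δ³: 6, 6
Constant third difference = 6.
Extend backward: 50 − 6 = 44;  182 − 44 = 138;  376 − 138 = 238

238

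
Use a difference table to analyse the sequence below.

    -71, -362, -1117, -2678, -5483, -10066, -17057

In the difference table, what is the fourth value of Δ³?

-630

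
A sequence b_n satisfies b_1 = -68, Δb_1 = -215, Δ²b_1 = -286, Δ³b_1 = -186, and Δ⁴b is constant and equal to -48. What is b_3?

-784

Build the table forward from the leading diagonal:
Fourth differences: -48  -48  -48
Third differences: -186  -234  -282
Second differences: -286  -472  -706
First differences: -215  -501  -973
b: -68  -283  -784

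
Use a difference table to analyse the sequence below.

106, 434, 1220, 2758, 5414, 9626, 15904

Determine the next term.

328 , 786 , 1538 , 2656 , 4212 , 6278
458 , 752 , 1118 , 1556 , 2066
294 , 366 , 438 , 510
72 , 72 , 72
Constant fourth difference = 72, so extend:
510 + 72 = 582;  2066 + 582 = 2648;  6278 + 2648 = 8926;  15904 + 8926 = 24830

24830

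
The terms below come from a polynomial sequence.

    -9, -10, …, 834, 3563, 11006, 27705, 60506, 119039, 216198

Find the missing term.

101

Using the last 7 terms:
2729  7443  16699  32801  58533  97159
4714  9256  16102  25732  38626
4542  6846  9630  12894
2304  2784  3264
480  480
Constant fifth difference = 480.
Extend backward: 2304 − 480 = 1824;  4542 − 1824 = 2718;  4714 − 2718 = 1996;  2729 − 1996 = 733;  834 − 733 = 101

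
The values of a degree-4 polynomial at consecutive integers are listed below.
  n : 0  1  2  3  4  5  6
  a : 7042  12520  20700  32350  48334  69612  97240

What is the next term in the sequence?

132370

First differences: 5478, 8180, 11650, 15984, 21278, 27628
Second differences: 2702, 3470, 4334, 5294, 6350
Third differences: 768, 864, 960, 1056
Fourth differences: 96, 96, 96
Fourth differences constant at 96.
1056 + 96 = 1152;  6350 + 1152 = 7502;  27628 + 7502 = 35130;  97240 + 35130 = 132370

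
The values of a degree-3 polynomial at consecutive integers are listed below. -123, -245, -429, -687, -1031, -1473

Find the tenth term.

-4461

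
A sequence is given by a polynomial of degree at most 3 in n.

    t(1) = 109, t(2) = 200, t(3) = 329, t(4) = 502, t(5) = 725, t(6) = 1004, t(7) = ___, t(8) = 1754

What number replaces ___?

1345

Using the first 6 terms:
First differences: 91, 129, 173, 223, 279
Second differences: 38, 44, 50, 56
Third differences: 6, 6, 6
Constant third difference = 6.
Extend forward: 56 + 6 = 62;  279 + 62 = 341;  1004 + 341 = 1345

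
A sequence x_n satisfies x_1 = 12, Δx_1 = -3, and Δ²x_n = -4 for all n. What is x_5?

-24

Build the table forward from the leading diagonal:
Second differences: -4, -4, -4, -4, -4
First differences: -3, -7, -11, -15, -19
x: 12, 9, 2, -9, -24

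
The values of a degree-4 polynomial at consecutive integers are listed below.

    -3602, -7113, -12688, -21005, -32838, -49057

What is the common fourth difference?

D1: -3511, -5575, -8317, -11833, -16219
D2: -2064, -2742, -3516, -4386
D3: -678, -774, -870
D4: -96, -96

-96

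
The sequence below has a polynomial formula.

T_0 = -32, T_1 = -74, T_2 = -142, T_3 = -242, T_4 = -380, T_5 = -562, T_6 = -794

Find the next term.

-1082

Δ: -42, -68, -100, -138, -182, -232
Δ²: -26, -32, -38, -44, -50
Δ³: -6, -6, -6, -6
The third differences are constant (-6).
-50 − 6 = -56;  -232 − 56 = -288;  -794 − 288 = -1082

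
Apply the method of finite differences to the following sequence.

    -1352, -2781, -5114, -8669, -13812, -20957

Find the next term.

D1: -1429, -2333, -3555, -5143, -7145
D2: -904, -1222, -1588, -2002
D3: -318, -366, -414
D4: -48, -48
Fourth differences constant at -48.
-414 − 48 = -462;  -2002 − 462 = -2464;  -7145 − 2464 = -9609;  -20957 − 9609 = -30566

-30566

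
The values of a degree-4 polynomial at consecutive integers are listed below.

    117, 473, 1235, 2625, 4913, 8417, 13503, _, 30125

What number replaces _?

Using the first 7 terms:
D1: 356, 762, 1390, 2288, 3504, 5086
D2: 406, 628, 898, 1216, 1582
D3: 222, 270, 318, 366
D4: 48, 48, 48
Constant fourth difference = 48.
Extend forward: 366 + 48 = 414;  1582 + 414 = 1996;  5086 + 1996 = 7082;  13503 + 7082 = 20585

20585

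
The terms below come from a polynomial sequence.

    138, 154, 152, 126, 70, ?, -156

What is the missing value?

Using the first 5 terms:
D1: 16  -2  -26  -56
D2: -18  -24  -30
D3: -6  -6
Constant third difference = -6.
Extend forward: -30 − 6 = -36;  -56 − 36 = -92;  70 − 92 = -22

-22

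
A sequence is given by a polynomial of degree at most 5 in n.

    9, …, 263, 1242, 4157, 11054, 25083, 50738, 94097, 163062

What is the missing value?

38

Using the last 8 terms:
979  2915  6897  14029  25655  43359  68965
1936  3982  7132  11626  17704  25606
2046  3150  4494  6078  7902
1104  1344  1584  1824
240  240  240
Constant fifth difference = 240.
Extend backward: 1104 − 240 = 864;  2046 − 864 = 1182;  1936 − 1182 = 754;  979 − 754 = 225;  263 − 225 = 38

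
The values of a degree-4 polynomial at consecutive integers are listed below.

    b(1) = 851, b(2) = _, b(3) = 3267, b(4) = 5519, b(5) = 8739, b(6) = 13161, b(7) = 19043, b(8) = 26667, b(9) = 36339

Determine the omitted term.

Using the last 7 terms:
First differences: 2252  3220  4422  5882  7624  9672
Second differences: 968  1202  1460  1742  2048
Third differences: 234  258  282  306
Fourth differences: 24  24  24
Constant fourth difference = 24.
Extend backward: 234 − 24 = 210;  968 − 210 = 758;  2252 − 758 = 1494;  3267 − 1494 = 1773

1773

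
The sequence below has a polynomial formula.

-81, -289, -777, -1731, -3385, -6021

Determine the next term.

-9969

Δ: -208, -488, -954, -1654, -2636
Δ²: -280, -466, -700, -982
Δ³: -186, -234, -282
Δ⁴: -48, -48
The fourth differences are constant (-48).
-282 − 48 = -330;  -982 − 330 = -1312;  -2636 − 1312 = -3948;  -6021 − 3948 = -9969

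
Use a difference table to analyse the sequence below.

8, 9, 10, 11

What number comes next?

First differences: 1 , 1 , 1
Constant first difference = 1, so extend:
11 + 1 = 12

12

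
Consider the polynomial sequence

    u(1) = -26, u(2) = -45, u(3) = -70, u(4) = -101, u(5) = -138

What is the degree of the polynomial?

2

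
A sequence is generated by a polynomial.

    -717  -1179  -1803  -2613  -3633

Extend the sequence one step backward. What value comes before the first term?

-393

Δ: -462  -624  -810  -1020
Δ²: -162  -186  -210
Δ³: -24  -24
The third differences are constant at -24.
Work back: -162 + 24 = -138;  -462 + 138 = -324;  -717 + 324 = -393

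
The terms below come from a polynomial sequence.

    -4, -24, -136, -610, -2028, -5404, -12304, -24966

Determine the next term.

D1: -20, -112, -474, -1418, -3376, -6900, -12662
D2: -92, -362, -944, -1958, -3524, -5762
D3: -270, -582, -1014, -1566, -2238
D4: -312, -432, -552, -672
D5: -120, -120, -120
Fifth differences constant at -120.
-672 − 120 = -792;  -2238 − 792 = -3030;  -5762 − 3030 = -8792;  -12662 − 8792 = -21454;  -24966 − 21454 = -46420

-46420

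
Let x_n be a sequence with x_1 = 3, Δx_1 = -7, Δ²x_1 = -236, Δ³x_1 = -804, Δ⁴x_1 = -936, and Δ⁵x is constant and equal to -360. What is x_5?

Build the table forward from the leading diagonal:
D5: -360, -360, -360, -360, -360
D4: -936, -1296, -1656, -2016, -2376
D3: -804, -1740, -3036, -4692, -6708
D2: -236, -1040, -2780, -5816, -10508
D1: -7, -243, -1283, -4063, -9879
x: 3, -4, -247, -1530, -5593

-5593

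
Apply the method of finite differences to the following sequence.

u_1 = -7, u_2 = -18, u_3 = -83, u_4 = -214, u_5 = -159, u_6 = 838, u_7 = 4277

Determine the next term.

Δ: -11, -65, -131, 55, 997, 3439
Δ²: -54, -66, 186, 942, 2442
Δ³: -12, 252, 756, 1500
Δ⁴: 264, 504, 744
Δ⁵: 240, 240
Constant fifth difference = 240, so extend:
744 + 240 = 984;  1500 + 984 = 2484;  2442 + 2484 = 4926;  3439 + 4926 = 8365;  4277 + 8365 = 12642

12642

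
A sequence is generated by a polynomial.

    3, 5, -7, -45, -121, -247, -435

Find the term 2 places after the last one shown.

-1045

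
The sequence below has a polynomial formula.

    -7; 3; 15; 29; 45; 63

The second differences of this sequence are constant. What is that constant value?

Δ: 10, 12, 14, 16, 18
Δ²: 2, 2, 2, 2

2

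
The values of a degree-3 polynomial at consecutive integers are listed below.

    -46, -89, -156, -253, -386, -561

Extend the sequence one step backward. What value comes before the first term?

-21

D1: -43, -67, -97, -133, -175
D2: -24, -30, -36, -42
D3: -6, -6, -6
The third differences are constant at -6.
Work back: -24 + 6 = -18;  -43 + 18 = -25;  -46 + 25 = -21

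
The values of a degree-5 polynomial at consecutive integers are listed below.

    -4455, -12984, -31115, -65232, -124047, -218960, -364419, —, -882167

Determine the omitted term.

-578280

Using the first 7 terms:
First differences: -8529  -18131  -34117  -58815  -94913  -145459
Second differences: -9602  -15986  -24698  -36098  -50546
Third differences: -6384  -8712  -11400  -14448
Fourth differences: -2328  -2688  -3048
Fifth differences: -360  -360
Constant fifth difference = -360.
Extend forward: -3048 − 360 = -3408;  -14448 − 3408 = -17856;  -50546 − 17856 = -68402;  -145459 − 68402 = -213861;  -364419 − 213861 = -578280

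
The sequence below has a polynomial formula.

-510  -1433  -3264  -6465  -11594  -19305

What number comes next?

Δ: -923, -1831, -3201, -5129, -7711
Δ²: -908, -1370, -1928, -2582
Δ³: -462, -558, -654
Δ⁴: -96, -96
Fourth differences constant at -96.
-654 − 96 = -750;  -2582 − 750 = -3332;  -7711 − 3332 = -11043;  -19305 − 11043 = -30348

-30348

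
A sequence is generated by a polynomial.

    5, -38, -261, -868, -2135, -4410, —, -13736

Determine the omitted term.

-8113

Using the first 6 terms:
Δ: -43  -223  -607  -1267  -2275
Δ²: -180  -384  -660  -1008
Δ³: -204  -276  -348
Δ⁴: -72  -72
Constant fourth difference = -72.
Extend forward: -348 − 72 = -420;  -1008 − 420 = -1428;  -2275 − 1428 = -3703;  -4410 − 3703 = -8113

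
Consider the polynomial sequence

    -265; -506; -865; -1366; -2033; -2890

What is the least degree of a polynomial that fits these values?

3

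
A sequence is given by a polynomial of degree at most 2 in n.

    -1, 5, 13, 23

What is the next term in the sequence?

D1: 6, 8, 10
D2: 2, 2
Constant second difference = 2, so extend:
10 + 2 = 12;  23 + 12 = 35

35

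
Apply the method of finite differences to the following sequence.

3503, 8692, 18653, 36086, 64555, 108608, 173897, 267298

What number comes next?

First differences: 5189  9961  17433  28469  44053  65289  93401
Second differences: 4772  7472  11036  15584  21236  28112
Third differences: 2700  3564  4548  5652  6876
Fourth differences: 864  984  1104  1224
Fifth differences: 120  120  120
The fifth differences are constant (120).
1224 + 120 = 1344;  6876 + 1344 = 8220;  28112 + 8220 = 36332;  93401 + 36332 = 129733;  267298 + 129733 = 397031

397031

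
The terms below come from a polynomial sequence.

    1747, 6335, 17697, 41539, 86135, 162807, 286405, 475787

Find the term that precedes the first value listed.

315

4588, 11362, 23842, 44596, 76672, 123598, 189382
6774, 12480, 20754, 32076, 46926, 65784
5706, 8274, 11322, 14850, 18858
2568, 3048, 3528, 4008
480, 480, 480
The fifth differences are constant at 480.
Work back: 2568 − 480 = 2088;  5706 − 2088 = 3618;  6774 − 3618 = 3156;  4588 − 3156 = 1432;  1747 − 1432 = 315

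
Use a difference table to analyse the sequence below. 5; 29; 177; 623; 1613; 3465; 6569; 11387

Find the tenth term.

28373

24, 148, 446, 990, 1852, 3104, 4818
124, 298, 544, 862, 1252, 1714
174, 246, 318, 390, 462
72, 72, 72, 72
The fourth differences are constant (72).
462 + 72 = 534;  1714 + 534 = 2248;  4818 + 2248 = 7066;  11387 + 7066 = 18453
534 + 72 = 606;  2248 + 606 = 2854;  7066 + 2854 = 9920;  18453 + 9920 = 28373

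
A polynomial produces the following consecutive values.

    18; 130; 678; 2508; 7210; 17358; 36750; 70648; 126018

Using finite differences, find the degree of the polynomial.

5

D1: 112, 548, 1830, 4702, 10148, 19392, 33898, 55370
D2: 436, 1282, 2872, 5446, 9244, 14506, 21472
D3: 846, 1590, 2574, 3798, 5262, 6966
D4: 744, 984, 1224, 1464, 1704
D5: 240, 240, 240, 240
The fifth differences are constant, so the polynomial has degree 5.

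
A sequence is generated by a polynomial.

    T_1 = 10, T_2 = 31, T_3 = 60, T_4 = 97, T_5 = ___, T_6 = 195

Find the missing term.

142

Using the first 4 terms:
21, 29, 37
8, 8
Constant second difference = 8.
Extend forward: 37 + 8 = 45;  97 + 45 = 142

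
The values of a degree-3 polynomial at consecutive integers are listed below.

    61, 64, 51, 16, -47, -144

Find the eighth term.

D1: 3, -13, -35, -63, -97
D2: -16, -22, -28, -34
D3: -6, -6, -6
The third differences are constant (-6).
-34 − 6 = -40;  -97 − 40 = -137;  -144 − 137 = -281
-40 − 6 = -46;  -137 − 46 = -183;  -281 − 183 = -464

-464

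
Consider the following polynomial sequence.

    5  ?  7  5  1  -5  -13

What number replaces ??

Using the last 5 terms:
Δ: -2, -4, -6, -8
Δ²: -2, -2, -2
Constant second difference = -2.
Extend backward: -2 + 2 = 0;  7 + 0 = 7

7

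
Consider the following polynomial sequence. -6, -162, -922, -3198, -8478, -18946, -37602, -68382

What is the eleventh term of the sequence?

-289386

D1: -156  -760  -2276  -5280  -10468  -18656  -30780
D2: -604  -1516  -3004  -5188  -8188  -12124
D3: -912  -1488  -2184  -3000  -3936
D4: -576  -696  -816  -936
D5: -120  -120  -120
Constant fifth difference = -120, so extend:
-936 − 120 = -1056;  -3936 − 1056 = -4992;  -12124 − 4992 = -17116;  -30780 − 17116 = -47896;  -68382 − 47896 = -116278
-1056 − 120 = -1176;  -4992 − 1176 = -6168;  -17116 − 6168 = -23284;  -47896 − 23284 = -71180;  -116278 − 71180 = -187458
-1176 − 120 = -1296;  -6168 − 1296 = -7464;  -23284 − 7464 = -30748;  -71180 − 30748 = -101928;  -187458 − 101928 = -289386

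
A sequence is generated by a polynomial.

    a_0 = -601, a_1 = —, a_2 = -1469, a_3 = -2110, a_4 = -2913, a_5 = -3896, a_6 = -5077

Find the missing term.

-972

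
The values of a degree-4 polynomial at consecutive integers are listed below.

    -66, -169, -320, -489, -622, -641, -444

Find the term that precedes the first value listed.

-103  -151  -169  -133  -19  197
-48  -18  36  114  216
30  54  78  102
24  24  24
The fourth differences are constant at 24.
Work back: 30 − 24 = 6;  -48 − 6 = -54;  -103 + 54 = -49;  -66 + 49 = -17

-17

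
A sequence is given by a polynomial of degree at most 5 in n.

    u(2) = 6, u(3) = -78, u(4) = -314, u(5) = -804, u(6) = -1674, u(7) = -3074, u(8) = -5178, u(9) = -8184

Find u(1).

16

D1: -84, -236, -490, -870, -1400, -2104, -3006
D2: -152, -254, -380, -530, -704, -902
D3: -102, -126, -150, -174, -198
D4: -24, -24, -24, -24
The fourth differences are constant at -24.
Work back: -102 + 24 = -78;  -152 + 78 = -74;  -84 + 74 = -10;  6 + 10 = 16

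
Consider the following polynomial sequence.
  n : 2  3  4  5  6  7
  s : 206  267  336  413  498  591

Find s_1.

153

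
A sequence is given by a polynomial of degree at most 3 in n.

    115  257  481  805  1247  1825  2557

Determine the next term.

3461

D1: 142 , 224 , 324 , 442 , 578 , 732
D2: 82 , 100 , 118 , 136 , 154
D3: 18 , 18 , 18 , 18
Third differences constant at 18.
154 + 18 = 172;  732 + 172 = 904;  2557 + 904 = 3461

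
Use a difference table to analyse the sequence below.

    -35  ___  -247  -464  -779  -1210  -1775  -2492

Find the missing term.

Using the last 6 terms:
-217, -315, -431, -565, -717
-98, -116, -134, -152
-18, -18, -18
Constant third difference = -18.
Extend backward: -98 + 18 = -80;  -217 + 80 = -137;  -247 + 137 = -110

-110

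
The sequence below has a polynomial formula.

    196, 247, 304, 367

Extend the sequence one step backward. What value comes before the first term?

151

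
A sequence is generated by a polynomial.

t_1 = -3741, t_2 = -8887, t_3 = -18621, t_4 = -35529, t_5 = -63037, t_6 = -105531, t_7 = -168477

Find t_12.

-1072017

-5146  -9734  -16908  -27508  -42494  -62946
-4588  -7174  -10600  -14986  -20452
-2586  -3426  -4386  -5466
-840  -960  -1080
-120  -120
Constant fifth difference = -120, so extend:
-1080 − 120 = -1200;  -5466 − 1200 = -6666;  -20452 − 6666 = -27118;  -62946 − 27118 = -90064;  -168477 − 90064 = -258541
-1200 − 120 = -1320;  -6666 − 1320 = -7986;  -27118 − 7986 = -35104;  -90064 − 35104 = -125168;  -258541 − 125168 = -383709
-1320 − 120 = -1440;  -7986 − 1440 = -9426;  -35104 − 9426 = -44530;  -125168 − 44530 = -169698;  -383709 − 169698 = -553407
-1440 − 120 = -1560;  -9426 − 1560 = -10986;  -44530 − 10986 = -55516;  -169698 − 55516 = -225214;  -553407 − 225214 = -778621
-1560 − 120 = -1680;  -10986 − 1680 = -12666;  -55516 − 12666 = -68182;  -225214 − 68182 = -293396;  -778621 − 293396 = -1072017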